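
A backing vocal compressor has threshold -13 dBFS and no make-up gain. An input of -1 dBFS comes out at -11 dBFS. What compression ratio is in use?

6:1

Input overshoot = -1 − (-13) = 12 dB; output overshoot = -11 − (-13) = 2 dB.
Ratio = 12 / 2 = 6.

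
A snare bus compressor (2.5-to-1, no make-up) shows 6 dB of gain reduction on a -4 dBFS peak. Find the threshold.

-14 dBFS

Let T be the threshold. Output overshoot = (input overshoot)/R, so -10 − T = (-4 − T)/2.5.
2.5·(-10 − T) = -4 − T → 1.5·T = -25 − (-4) = -21.
T = -21/1.5 = -14 dBFS.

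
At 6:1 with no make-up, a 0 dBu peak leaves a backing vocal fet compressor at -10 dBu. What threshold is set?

-12 dBu

Input is 12 dB above T (since output overshoot × R = input overshoot: (-10 − T)·6 = 0 − T gives T = -12 dBu).
Check: -12 + (0 − (-12))/6 = -12 + 2 = -10 dBu. ✓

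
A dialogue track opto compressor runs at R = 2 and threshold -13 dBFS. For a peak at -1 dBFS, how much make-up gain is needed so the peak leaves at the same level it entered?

Without make-up, output = threshold + overshoot/2 = -13 + 6 = -7 dBFS.
Gap to target: 6 dB.

6 dB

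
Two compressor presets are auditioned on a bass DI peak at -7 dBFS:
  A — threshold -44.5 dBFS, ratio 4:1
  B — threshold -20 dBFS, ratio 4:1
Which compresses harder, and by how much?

A: overshoot 37.5 dB → output overshoot 9.375 dB → GR 28.125 dB.
B: overshoot 13 dB → output overshoot 3.25 dB → GR 9.75 dB.
A reduces 18.375 dB more.

A, by 18.375 dB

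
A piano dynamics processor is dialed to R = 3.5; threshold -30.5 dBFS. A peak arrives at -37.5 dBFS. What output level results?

-37.5 dBFS is 7 dB below the -30.5 dBFS threshold, so no gain reduction is applied.
Output = input = -37.5 dBFS.

-37.5 dBFS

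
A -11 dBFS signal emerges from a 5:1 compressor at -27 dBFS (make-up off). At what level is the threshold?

Let T be the threshold. Output overshoot = (input overshoot)/R, so -27 − T = (-11 − T)/5.
5·(-27 − T) = -11 − T → 4·T = -135 − (-11) = -124.
T = -124/4 = -31 dBFS.

-31 dBFS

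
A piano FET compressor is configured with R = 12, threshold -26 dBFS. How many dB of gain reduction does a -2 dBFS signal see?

The signal is 24 dB above threshold.
A 12:1 ratio leaves 2 dB of that excess.
So the signal is attenuated by 24 − 2 = 22 dB.

22 dB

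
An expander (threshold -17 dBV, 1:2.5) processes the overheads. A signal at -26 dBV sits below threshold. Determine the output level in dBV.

The input is 9 dB below the -17 dBV threshold.
A 1:2.5 expander multiplies undershoot by 2.5: 9 × 2.5 = 22.5 dB below threshold.
Output = -17 − 22.5 = -39.5 dBV.

-39.5 dBV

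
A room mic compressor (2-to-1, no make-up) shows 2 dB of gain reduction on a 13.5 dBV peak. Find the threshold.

9.5 dBV

Let T be the threshold. Output overshoot = (input overshoot)/R, so 11.5 − T = (13.5 − T)/2.
2·(11.5 − T) = 13.5 − T → 1·T = 23 − 13.5 = 9.5.
T = 9.5/1 = 9.5 dBV.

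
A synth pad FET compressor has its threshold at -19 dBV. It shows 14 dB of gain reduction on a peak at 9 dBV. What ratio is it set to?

Input overshoot = 9 − (-19) = 28 dB.
Output overshoot = 28 − 14 = 14 dB.
Ratio = input overshoot / output overshoot = 28 / 14 = 2.

2:1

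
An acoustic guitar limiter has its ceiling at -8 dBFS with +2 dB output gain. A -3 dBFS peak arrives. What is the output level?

-6 dBFS

The limiter clamps the peak to its -8 dBFS ceiling.
Output gain then adds 2 dB: -8 + 2 = -6 dBFS.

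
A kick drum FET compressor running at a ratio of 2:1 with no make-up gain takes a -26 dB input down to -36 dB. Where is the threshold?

Input is 20 dB above T (since output overshoot × R = input overshoot: (-36 − T)·2 = -26 − T gives T = -46 dB).
Check: -46 + (-26 − (-46))/2 = -46 + 10 = -36 dB. ✓

-46 dB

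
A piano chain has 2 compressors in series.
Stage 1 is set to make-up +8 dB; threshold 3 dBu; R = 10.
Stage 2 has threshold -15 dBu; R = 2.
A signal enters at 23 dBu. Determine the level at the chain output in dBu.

Stage 1: overshoot 20 dB → 20/10 = 2 dB → 5 dBu; +8 dB make-up → 13 dBu.
Stage 2: overshoot 28 dB → 28/2 = 14 dB → -1 dBu.

-1 dBu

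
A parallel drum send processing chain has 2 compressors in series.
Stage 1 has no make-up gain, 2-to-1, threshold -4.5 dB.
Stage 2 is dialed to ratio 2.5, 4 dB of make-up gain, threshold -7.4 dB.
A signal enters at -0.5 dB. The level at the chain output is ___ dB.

Stage 1: overshoot 4 dB → 4/2 = 2 dB → -2.5 dB.
Stage 2: -2.5 dB is 4.9 dB over -7.4 dB; at 2.5:1 that becomes 1.96 dB over, giving -5.44 dB; +4 dB make-up → -1.44 dB.

-1.44 dB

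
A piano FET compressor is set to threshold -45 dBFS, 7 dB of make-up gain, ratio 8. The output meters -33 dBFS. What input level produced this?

-5 dBFS

Remove make-up: -33 − 7 = -40 dBFS.
Post-compression overshoot = -40 − (-45) = 5 dB.
Undo the ratio: input overshoot = 5 × 8 = 40 dB, giving input = -5 dBFS.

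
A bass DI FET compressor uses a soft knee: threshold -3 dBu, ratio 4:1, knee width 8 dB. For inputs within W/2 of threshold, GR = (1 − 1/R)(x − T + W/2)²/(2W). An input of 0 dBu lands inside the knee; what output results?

x − T + W/2 = 0 − (-3) + 4 = 7.
GR = (1 − 1/4) × 7² / 16 = 0.75 × 49 / 16 = 2.296875 dB.
Output = 0 − 2.296875 = -2.296875 dBu.

-2.296875 dBu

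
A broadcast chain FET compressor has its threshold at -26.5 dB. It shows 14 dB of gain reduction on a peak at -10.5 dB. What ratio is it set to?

8:1

Input overshoot = -10.5 − (-26.5) = 16 dB.
Output overshoot = 16 − 14 = 2 dB.
Ratio = input overshoot / output overshoot = 16 / 2 = 8.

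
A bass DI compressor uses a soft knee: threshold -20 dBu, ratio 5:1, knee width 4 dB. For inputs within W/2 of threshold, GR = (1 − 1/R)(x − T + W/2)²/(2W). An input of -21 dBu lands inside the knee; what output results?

x − T + W/2 = -21 − (-20) + 2 = 1.
GR = (1 − 1/5) × 1² / 8 = 0.8 × 1 / 8 = 0.1 dB.
Output = -21 − 0.1 = -21.1 dBu.

-21.1 dBu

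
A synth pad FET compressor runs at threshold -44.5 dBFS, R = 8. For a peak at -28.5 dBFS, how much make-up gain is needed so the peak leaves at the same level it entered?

14 dB

Without make-up, output = threshold + overshoot/8 = -44.5 + 2 = -42.5 dBFS.
Gap to target: 14 dB.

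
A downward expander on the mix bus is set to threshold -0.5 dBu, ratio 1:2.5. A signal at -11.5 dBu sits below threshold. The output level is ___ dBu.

-28 dBu

The input is 11 dB below the -0.5 dBu threshold.
A 1:2.5 expander multiplies undershoot by 2.5: 11 × 2.5 = 27.5 dB below threshold.
Output = -0.5 − 27.5 = -28 dBu.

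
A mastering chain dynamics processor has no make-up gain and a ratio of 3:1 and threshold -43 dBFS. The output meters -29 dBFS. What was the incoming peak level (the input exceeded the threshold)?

Post-compression overshoot = -29 − (-43) = 14 dB.
Undo the ratio: input overshoot = 14 × 3 = 42 dB, giving input = -1 dBFS.

-1 dBFS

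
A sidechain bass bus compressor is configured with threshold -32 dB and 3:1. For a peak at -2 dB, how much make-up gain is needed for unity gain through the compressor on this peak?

20 dB

Overshoot 30 dB → 30/3 = 10 dB after compression, so the compressed level is -32 + 10 = -22 dB.
Make-up = target − compressed = -2 − (-22) = 20 dB.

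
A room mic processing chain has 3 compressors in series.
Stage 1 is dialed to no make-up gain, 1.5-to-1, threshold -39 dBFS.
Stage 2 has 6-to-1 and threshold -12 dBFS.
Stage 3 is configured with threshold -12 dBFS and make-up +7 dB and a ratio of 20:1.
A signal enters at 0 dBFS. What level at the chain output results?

Stage 1: 0 dBFS is 39 dB over -39 dBFS; at 1.5:1 that becomes 26 dB over, giving -13 dBFS.
Stage 2: -13 dBFS is at or below the -12 dBFS threshold — no compression; output -13 dBFS.
Stage 3: -13 dBFS ≤ -12 dBFS, so stage 3 doesn't engage; make-up brings it to -6 dBFS.

-6 dBFS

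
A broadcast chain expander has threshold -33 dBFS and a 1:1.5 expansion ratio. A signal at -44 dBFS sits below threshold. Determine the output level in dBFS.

-49.5 dBFS

Undershoot = (-33) − (-44) = 11 dB.
At 1:1.5, that expands to 16.5 dB under threshold.
Output = -33 − 16.5 = -49.5 dBFS.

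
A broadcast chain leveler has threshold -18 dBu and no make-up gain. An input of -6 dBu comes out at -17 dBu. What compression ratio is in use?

Input overshoot = -6 − (-18) = 12 dB; output overshoot = -17 − (-18) = 1 dB.
Ratio = 12 / 1 = 12.

12:1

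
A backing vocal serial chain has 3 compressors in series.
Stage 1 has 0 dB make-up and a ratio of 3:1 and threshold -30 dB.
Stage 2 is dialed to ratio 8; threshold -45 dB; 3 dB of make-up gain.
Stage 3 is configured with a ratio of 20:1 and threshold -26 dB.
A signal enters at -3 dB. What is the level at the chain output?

Stage 1: overshoot 27 dB → 27/3 = 9 dB → -21 dB.
Stage 2: overshoot 24 dB → 24/8 = 3 dB → -42 dB; +3 dB make-up → -39 dB.
Stage 3: -39 dB is at or below the -26 dB threshold — no compression; output -39 dB.

-39 dB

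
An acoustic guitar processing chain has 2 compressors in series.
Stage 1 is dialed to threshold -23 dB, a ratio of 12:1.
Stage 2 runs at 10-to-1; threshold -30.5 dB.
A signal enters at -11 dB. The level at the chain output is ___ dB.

-29.65 dB

Stage 1: 12 dB above -23 dB, reduced 12:1 to 1 dB above → -22 dB.
Stage 2: 8.5 dB above -30.5 dB, reduced 10:1 to 0.85 dB above → -29.65 dB.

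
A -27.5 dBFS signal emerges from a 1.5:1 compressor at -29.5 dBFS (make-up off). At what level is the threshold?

Let T be the threshold. Output overshoot = (input overshoot)/R, so -29.5 − T = (-27.5 − T)/1.5.
1.5·(-29.5 − T) = -27.5 − T → 0.5·T = -44.25 − (-27.5) = -16.75.
T = -16.75/0.5 = -33.5 dBFS.

-33.5 dBFS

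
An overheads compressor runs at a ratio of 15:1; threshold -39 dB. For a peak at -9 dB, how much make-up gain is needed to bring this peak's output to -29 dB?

Without make-up, output = threshold + overshoot/15 = -39 + 2 = -37 dB.
Gap to target: 8 dB.

8 dB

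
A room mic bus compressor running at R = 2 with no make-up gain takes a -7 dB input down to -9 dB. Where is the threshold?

Input is 4 dB above T (since output overshoot × R = input overshoot: (-9 − T)·2 = -7 − T gives T = -11 dB).
Check: -11 + (-7 − (-11))/2 = -11 + 2 = -9 dB. ✓

-11 dB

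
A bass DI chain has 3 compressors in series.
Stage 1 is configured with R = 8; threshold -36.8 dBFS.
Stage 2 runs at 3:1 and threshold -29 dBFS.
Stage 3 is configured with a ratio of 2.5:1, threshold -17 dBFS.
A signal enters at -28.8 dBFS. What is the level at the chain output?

Stage 1: 8 dB above -36.8 dBFS, reduced 8:1 to 1 dB above → -35.8 dBFS.
Stage 2: -35.8 dBFS is at or below the -29 dBFS threshold — no compression; output -35.8 dBFS.
Stage 3: -35.8 dBFS ≤ -17 dBFS, so stage 3 doesn't engage; output -35.8 dBFS.

-35.8 dBFS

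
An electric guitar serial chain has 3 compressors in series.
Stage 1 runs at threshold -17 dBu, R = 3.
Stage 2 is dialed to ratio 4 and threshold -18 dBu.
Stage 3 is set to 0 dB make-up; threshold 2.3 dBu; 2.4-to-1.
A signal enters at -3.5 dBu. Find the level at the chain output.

-16.625 dBu

Stage 1: -3.5 dBu is 13.5 dB over -17 dBu; at 3:1 that becomes 4.5 dB over, giving -12.5 dBu.
Stage 2: -12.5 dBu is 5.5 dB over -18 dBu; at 4:1 that becomes 1.375 dB over, giving -16.625 dBu.
Stage 3: -16.625 dBu is at or below the 2.3 dBu threshold — no compression; output -16.625 dBu.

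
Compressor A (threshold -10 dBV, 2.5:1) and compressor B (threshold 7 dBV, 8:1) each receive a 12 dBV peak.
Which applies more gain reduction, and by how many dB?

A: GR = 22 − 22/2.5 = 13.2 dB.
B: GR = 5 − 5/8 = 4.375 dB.
A applies 8.825 dB more gain reduction.

A, by 8.825 dB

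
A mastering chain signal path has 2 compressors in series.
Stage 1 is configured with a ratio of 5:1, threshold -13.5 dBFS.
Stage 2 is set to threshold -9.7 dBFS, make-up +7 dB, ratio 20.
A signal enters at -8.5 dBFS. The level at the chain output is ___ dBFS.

Stage 1: -8.5 dBFS is 5 dB over -13.5 dBFS; at 5:1 that becomes 1 dB over, giving -12.5 dBFS.
Stage 2: -12.5 dBFS ≤ -9.7 dBFS, so stage 2 doesn't engage; make-up brings it to -5.5 dBFS.

-5.5 dBFS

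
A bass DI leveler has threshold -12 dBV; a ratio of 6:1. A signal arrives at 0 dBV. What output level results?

-10 dBV

0 dBV sits 12 dB over threshold.
The 12 dB excess becomes 2 dB after 6:1 reduction.
Output = -12 + 2 = -10 dBV.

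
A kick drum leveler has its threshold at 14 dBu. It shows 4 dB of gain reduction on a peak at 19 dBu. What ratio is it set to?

Input overshoot = 19 − 14 = 5 dB.
Output overshoot = 5 − 4 = 1 dB.
Ratio = input overshoot / output overshoot = 5 / 1 = 5.

5:1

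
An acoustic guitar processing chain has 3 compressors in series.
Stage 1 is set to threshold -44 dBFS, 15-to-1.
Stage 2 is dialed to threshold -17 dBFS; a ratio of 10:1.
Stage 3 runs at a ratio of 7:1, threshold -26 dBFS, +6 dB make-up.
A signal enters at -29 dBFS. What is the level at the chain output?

-37 dBFS

Stage 1: overshoot 15 dB → 15/15 = 1 dB → -43 dBFS.
Stage 2: -43 dBFS ≤ -17 dBFS, so stage 2 doesn't engage; output -43 dBFS.
Stage 3: -43 dBFS ≤ -26 dBFS, so stage 3 doesn't engage; make-up brings it to -37 dBFS.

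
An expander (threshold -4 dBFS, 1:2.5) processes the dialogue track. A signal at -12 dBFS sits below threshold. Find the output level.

The input is 8 dB below the -4 dBFS threshold.
A 1:2.5 expander multiplies undershoot by 2.5: 8 × 2.5 = 20 dB below threshold.
Output = -4 − 20 = -24 dBFS.

-24 dBFS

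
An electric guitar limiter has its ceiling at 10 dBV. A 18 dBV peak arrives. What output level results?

10 dBV

The limiter clamps the peak to its 10 dBV ceiling.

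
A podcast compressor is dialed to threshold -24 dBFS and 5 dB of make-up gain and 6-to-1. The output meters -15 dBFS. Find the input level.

0 dBFS

Stripping the +5 dB make-up gives -20 dBFS at the gain stage.
That's 4 dB above the -24 dBFS threshold.
Input overshoot = R × output overshoot = 24 dB → input = -24 + 24 = 0 dBFS.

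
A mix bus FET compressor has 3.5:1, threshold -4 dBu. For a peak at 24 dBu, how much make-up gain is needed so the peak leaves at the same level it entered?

20 dB

Overshoot 28 dB → 28/3.5 = 8 dB after compression, so the compressed level is -4 + 8 = 4 dBu.
Make-up = target − compressed = 24 − 4 = 20 dB.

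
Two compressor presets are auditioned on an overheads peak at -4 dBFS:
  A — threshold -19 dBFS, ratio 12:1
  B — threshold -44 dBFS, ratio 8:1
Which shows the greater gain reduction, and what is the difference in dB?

B, by 21.25 dB

A: GR = 15 − 15/12 = 13.75 dB.
B: GR = 40 − 40/8 = 35 dB.
B applies 21.25 dB more gain reduction.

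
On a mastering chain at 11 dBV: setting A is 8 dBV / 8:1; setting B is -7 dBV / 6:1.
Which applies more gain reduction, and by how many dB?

B, by 12.375 dB

A: overshoot 3 dB → output overshoot 0.375 dB → GR 2.625 dB.
B: overshoot 18 dB → output overshoot 3 dB → GR 15 dB.
B reduces 12.375 dB more.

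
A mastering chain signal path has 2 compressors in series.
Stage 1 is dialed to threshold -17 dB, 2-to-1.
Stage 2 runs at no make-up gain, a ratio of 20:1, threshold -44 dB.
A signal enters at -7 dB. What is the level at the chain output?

Stage 1: -7 dB is 10 dB over -17 dB; at 2:1 that becomes 5 dB over, giving -12 dB.
Stage 2: overshoot 32 dB → 32/20 = 1.6 dB → -42.4 dB.

-42.4 dB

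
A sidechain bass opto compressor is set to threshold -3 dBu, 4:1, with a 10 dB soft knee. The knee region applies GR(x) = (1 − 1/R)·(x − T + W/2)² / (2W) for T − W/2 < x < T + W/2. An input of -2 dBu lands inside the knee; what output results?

-3.35 dBu

x − T + W/2 = -2 − (-3) + 5 = 6.
GR = (1 − 1/4) × 6² / 20 = 0.75 × 36 / 20 = 1.35 dB.
Output = -2 − 1.35 = -3.35 dBu.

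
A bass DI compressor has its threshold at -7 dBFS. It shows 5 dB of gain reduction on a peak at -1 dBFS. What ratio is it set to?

Input overshoot = -1 − (-7) = 6 dB.
Output overshoot = 6 − 5 = 1 dB.
Ratio = input overshoot / output overshoot = 6 / 1 = 6.

6:1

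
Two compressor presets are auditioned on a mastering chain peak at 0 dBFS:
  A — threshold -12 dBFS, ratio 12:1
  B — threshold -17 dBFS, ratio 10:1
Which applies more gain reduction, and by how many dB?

A: GR = 12 − 12/12 = 11 dB.
B: GR = 17 − 17/10 = 15.3 dB.
B reduces 4.3 dB more.

B, by 4.3 dB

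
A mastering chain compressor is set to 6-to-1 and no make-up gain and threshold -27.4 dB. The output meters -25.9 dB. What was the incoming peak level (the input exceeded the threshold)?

-18.4 dB

The compressed level sits -25.9 − (-27.4) = 1.5 dB over threshold.
Before 6:1 compression the overshoot was 1.5 × 6 = 9 dB, so input = -27.4 + 9 = -18.4 dB.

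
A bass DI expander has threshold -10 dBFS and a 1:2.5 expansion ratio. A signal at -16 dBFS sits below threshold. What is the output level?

The input is 6 dB below the -10 dBFS threshold.
A 1:2.5 expander multiplies undershoot by 2.5: 6 × 2.5 = 15 dB below threshold.
Output = -10 − 15 = -25 dBFS.

-25 dBFS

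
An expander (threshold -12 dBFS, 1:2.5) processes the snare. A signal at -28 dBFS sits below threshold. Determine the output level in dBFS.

The input is 16 dB below the -12 dBFS threshold.
A 1:2.5 expander multiplies undershoot by 2.5: 16 × 2.5 = 40 dB below threshold.
Output = -12 − 40 = -52 dBFS.

-52 dBFS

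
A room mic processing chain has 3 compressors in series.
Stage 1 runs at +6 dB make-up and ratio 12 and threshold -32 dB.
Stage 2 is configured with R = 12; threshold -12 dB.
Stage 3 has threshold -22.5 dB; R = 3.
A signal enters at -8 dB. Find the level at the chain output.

Stage 1: -8 dB is 24 dB over -32 dB; at 12:1 that becomes 2 dB over, giving -30 dB; +6 dB make-up → -24 dB.
Stage 2: -24 dB is at or below the -12 dB threshold — no compression; output -24 dB.
Stage 3: -24 dB ≤ -22.5 dB, so stage 3 doesn't engage; output -24 dB.

-24 dB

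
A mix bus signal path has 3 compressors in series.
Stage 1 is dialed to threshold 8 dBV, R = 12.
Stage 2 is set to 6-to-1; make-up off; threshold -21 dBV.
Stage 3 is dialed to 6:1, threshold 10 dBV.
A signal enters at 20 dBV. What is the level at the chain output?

Stage 1: overshoot 12 dB → 12/12 = 1 dB → 9 dBV.
Stage 2: 9 dBV is 30 dB over -21 dBV; at 6:1 that becomes 5 dB over, giving -16 dBV.
Stage 3: -16 dBV ≤ 10 dBV, so stage 3 doesn't engage; output -16 dBV.

-16 dBV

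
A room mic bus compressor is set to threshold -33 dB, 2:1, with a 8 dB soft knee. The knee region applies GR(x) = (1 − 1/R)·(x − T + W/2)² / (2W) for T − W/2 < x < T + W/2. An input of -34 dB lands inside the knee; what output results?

-34.28125 dB

x − T + W/2 = -34 − (-33) + 4 = 3.
GR = (1 − 1/2) × 3² / 16 = 0.5 × 9 / 16 = 0.28125 dB.
Output = -34 − 0.28125 = -34.28125 dB.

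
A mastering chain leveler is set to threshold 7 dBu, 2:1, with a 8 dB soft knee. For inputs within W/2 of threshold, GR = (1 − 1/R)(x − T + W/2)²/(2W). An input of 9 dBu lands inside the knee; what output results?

7.875 dBu

x − T + W/2 = 9 − 7 + 4 = 6.
GR = (1 − 1/2) × 6² / 16 = 0.5 × 36 / 16 = 1.125 dB.
Output = 9 − 1.125 = 7.875 dBu.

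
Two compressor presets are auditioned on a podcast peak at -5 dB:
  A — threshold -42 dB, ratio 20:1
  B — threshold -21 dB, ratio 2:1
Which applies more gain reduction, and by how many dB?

A, by 27.15 dB

A: GR = 37 − 37/20 = 35.15 dB.
B: GR = 16 − 16/2 = 8 dB.
A reduces 27.15 dB more.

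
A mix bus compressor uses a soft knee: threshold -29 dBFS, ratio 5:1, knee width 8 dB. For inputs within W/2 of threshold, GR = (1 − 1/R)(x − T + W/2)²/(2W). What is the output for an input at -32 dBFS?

-32.05 dBFS

x − T + W/2 = -32 − (-29) + 4 = 1.
GR = (1 − 1/5) × 1² / 16 = 0.8 × 1 / 16 = 0.05 dB.
Output = -32 − 0.05 = -32.05 dBFS.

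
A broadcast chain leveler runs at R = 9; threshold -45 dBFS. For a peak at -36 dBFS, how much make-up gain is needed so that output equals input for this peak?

The peak compresses to -45 + 9/9 = -44 dBFS.
To reach -36 dBFS requires -36 − (-44) = 8 dB of make-up.

8 dB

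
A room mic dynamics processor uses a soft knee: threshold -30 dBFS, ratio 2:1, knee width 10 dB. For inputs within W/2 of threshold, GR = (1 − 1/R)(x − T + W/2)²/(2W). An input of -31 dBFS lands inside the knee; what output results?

x − T + W/2 = -31 − (-30) + 5 = 4.
GR = (1 − 1/2) × 4² / 20 = 0.5 × 16 / 20 = 0.4 dB.
Output = -31 − 0.4 = -31.4 dBFS.

-31.4 dBFS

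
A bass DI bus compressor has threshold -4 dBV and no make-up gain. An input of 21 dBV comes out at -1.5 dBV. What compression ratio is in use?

Input overshoot = 21 − (-4) = 25 dB; output overshoot = -1.5 − (-4) = 2.5 dB.
Ratio = 25 / 2.5 = 10.

10:1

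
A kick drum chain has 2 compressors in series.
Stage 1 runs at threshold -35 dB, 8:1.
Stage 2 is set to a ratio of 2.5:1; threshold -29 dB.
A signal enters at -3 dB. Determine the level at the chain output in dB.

-31 dB

Stage 1: -3 dB is 32 dB over -35 dB; at 8:1 that becomes 4 dB over, giving -31 dB.
Stage 2: below threshold (-31 ≤ -29); passes unchanged; output -31 dB.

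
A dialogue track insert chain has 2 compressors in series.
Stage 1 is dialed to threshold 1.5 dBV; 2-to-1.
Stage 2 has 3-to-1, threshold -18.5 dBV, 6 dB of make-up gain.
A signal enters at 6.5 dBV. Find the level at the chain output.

Stage 1: overshoot 5 dB → 5/2 = 2.5 dB → 4 dBV.
Stage 2: 4 dBV is 22.5 dB over -18.5 dBV; at 3:1 that becomes 7.5 dB over, giving -11 dBV; +6 dB make-up → -5 dBV.

-5 dBV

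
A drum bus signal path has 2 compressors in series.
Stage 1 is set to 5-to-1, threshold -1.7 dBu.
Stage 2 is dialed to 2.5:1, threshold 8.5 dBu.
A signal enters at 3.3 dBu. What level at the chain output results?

-0.7 dBu

Stage 1: 3.3 dBu is 5 dB over -1.7 dBu; at 5:1 that becomes 1 dB over, giving -0.7 dBu.
Stage 2: -0.7 dBu ≤ 8.5 dBu, so stage 2 doesn't engage; output -0.7 dBu.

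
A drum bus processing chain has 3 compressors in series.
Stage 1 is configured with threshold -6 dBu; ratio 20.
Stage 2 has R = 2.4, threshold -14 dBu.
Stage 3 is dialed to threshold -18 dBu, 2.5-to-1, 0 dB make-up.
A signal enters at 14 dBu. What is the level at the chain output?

Stage 1: 14 dBu is 20 dB over -6 dBu; at 20:1 that becomes 1 dB over, giving -5 dBu.
Stage 2: 9 dB above -14 dBu, reduced 2.4:1 to 3.75 dB above → -10.25 dBu.
Stage 3: overshoot 7.75 dB → 7.75/2.5 = 3.1 dB → -14.9 dBu.

-14.9 dBu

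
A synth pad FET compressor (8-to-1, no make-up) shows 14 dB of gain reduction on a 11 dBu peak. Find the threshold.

Let T be the threshold. Output overshoot = (input overshoot)/R, so -3 − T = (11 − T)/8.
8·(-3 − T) = 11 − T → 7·T = -24 − 11 = -35.
T = -35/7 = -5 dBu.

-5 dBu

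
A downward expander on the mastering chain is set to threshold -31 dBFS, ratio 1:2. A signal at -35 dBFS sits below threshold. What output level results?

-39 dBFS

The input is 4 dB below the -31 dBFS threshold.
A 1:2 expander multiplies undershoot by 2: 4 × 2 = 8 dB below threshold.
Output = -31 − 8 = -39 dBFS.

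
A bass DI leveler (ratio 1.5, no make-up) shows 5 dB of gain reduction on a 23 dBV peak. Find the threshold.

8 dBV

Gain reduction = 23 − 18 = 5 dB; output overshoot = GR / (R − 1) = 5 / 0.5 = 10 dB.
Threshold = output − output overshoot = 18 − 10 = 8 dBV.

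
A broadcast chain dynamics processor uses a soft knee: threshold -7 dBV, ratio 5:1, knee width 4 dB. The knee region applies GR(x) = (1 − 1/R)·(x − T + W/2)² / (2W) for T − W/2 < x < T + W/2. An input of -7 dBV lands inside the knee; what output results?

x − T + W/2 = -7 − (-7) + 2 = 2.
GR = (1 − 1/5) × 2² / 8 = 0.8 × 4 / 8 = 0.4 dB.
Output = -7 − 0.4 = -7.4 dBV.

-7.4 dBV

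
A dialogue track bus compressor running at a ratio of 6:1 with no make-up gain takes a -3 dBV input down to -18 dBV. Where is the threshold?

Gain reduction = -3 − (-18) = 15 dB; output overshoot = GR / (R − 1) = 15 / 5 = 3 dB.
Threshold = output − output overshoot = -18 − 3 = -21 dBV.

-21 dBV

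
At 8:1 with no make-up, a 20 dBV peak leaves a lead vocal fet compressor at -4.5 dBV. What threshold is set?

Let T be the threshold. Output overshoot = (input overshoot)/R, so -4.5 − T = (20 − T)/8.
8·(-4.5 − T) = 20 − T → 7·T = -36 − 20 = -56.
T = -56/7 = -8 dBV.

-8 dBV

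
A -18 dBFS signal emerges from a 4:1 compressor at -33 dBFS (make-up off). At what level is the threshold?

-38 dBFS

Gain reduction = -18 − (-33) = 15 dB; output overshoot = GR / (R − 1) = 15 / 3 = 5 dB.
Threshold = output − output overshoot = -33 − 5 = -38 dBFS.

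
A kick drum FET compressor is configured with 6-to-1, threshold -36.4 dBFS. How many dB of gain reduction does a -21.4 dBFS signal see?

Overshoot = -21.4 − (-36.4) = 15 dB.
A 6:1 ratio leaves 2.5 dB of that excess.
So the signal is attenuated by 15 − 2.5 = 12.5 dB.

12.5 dB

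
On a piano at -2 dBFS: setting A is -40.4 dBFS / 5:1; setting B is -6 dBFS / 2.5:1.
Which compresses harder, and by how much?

A, by 28.32 dB

A: 38.4 dB over, compressed to 7.68 dB over, so 30.72 dB of GR.
B: 4 dB over, compressed to 1.6 dB over, so 2.4 dB of GR.
A applies 28.32 dB more gain reduction.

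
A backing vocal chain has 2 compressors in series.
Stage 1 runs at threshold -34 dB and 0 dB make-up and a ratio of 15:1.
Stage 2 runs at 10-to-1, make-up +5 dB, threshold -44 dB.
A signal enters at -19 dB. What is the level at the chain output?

-37.9 dB

Stage 1: 15 dB above -34 dB, reduced 15:1 to 1 dB above → -33 dB.
Stage 2: 11 dB above -44 dB, reduced 10:1 to 1.1 dB above → -42.9 dB; +5 dB make-up → -37.9 dB.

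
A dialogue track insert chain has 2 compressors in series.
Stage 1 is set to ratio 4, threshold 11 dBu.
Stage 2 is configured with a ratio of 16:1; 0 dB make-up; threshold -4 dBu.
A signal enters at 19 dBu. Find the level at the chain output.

Stage 1: 19 dBu is 8 dB over 11 dBu; at 4:1 that becomes 2 dB over, giving 13 dBu.
Stage 2: overshoot 17 dB → 17/16 = 1.0625 dB → -2.9375 dBu.

-2.9375 dBu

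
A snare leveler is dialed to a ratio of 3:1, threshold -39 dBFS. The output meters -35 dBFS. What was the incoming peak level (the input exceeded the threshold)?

-27 dBFS

Post-compression overshoot = -35 − (-39) = 4 dB.
Input overshoot = R × output overshoot = 12 dB → input = -39 + 12 = -27 dBFS.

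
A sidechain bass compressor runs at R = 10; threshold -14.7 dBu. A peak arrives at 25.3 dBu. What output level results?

The input is 40 dB above the -14.7 dBu threshold.
The 40 dB excess becomes 4 dB after 10:1 reduction.
Output = -14.7 + 4 = -10.7 dBu.

-10.7 dBu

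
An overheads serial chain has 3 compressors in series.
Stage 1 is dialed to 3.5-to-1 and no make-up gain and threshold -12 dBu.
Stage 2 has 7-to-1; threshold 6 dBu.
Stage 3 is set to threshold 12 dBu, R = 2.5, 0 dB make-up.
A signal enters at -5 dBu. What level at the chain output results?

-10 dBu

Stage 1: -5 dBu is 7 dB over -12 dBu; at 3.5:1 that becomes 2 dB over, giving -10 dBu.
Stage 2: below threshold (-10 ≤ 6); passes unchanged; output -10 dBu.
Stage 3: below threshold (-10 ≤ 12); passes unchanged; output -10 dBu.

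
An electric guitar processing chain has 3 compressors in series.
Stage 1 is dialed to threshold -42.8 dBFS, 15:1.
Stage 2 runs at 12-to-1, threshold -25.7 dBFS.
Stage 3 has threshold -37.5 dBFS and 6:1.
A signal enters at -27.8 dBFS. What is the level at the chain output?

-41.8 dBFS

Stage 1: -27.8 dBFS is 15 dB over -42.8 dBFS; at 15:1 that becomes 1 dB over, giving -41.8 dBFS.
Stage 2: -41.8 dBFS ≤ -25.7 dBFS, so stage 2 doesn't engage; output -41.8 dBFS.
Stage 3: -41.8 dBFS is at or below the -37.5 dBFS threshold — no compression; output -41.8 dBFS.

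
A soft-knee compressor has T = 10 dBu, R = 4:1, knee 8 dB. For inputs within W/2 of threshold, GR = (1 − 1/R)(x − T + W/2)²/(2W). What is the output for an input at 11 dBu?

9.828125 dBu

x − T + W/2 = 11 − 10 + 4 = 5.
GR = (1 − 1/4) × 5² / 16 = 0.75 × 25 / 16 = 1.171875 dB.
Output = 11 − 1.171875 = 9.828125 dBu.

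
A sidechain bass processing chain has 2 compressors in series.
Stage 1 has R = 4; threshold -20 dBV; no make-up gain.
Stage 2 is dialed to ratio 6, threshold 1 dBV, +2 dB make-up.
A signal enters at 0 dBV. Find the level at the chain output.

Stage 1: 0 dBV is 20 dB over -20 dBV; at 4:1 that becomes 5 dB over, giving -15 dBV.
Stage 2: -15 dBV ≤ 1 dBV, so stage 2 doesn't engage; make-up brings it to -13 dBV.

-13 dBV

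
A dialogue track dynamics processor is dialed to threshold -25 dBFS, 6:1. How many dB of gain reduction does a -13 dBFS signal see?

Overshoot = -13 − (-25) = 12 dB.
After 6:1 compression the overshoot becomes 12/6 = 2 dB.
Gain reduction = 12 − 2 = 10 dB.

10 dB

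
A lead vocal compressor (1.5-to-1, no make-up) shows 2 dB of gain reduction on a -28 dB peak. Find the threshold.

-34 dB

Gain reduction = -28 − (-30) = 2 dB; output overshoot = GR / (R − 1) = 2 / 0.5 = 4 dB.
Threshold = output − output overshoot = -30 − 4 = -34 dB.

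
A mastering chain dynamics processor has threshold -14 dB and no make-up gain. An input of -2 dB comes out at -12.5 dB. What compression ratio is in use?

Input overshoot = -2 − (-14) = 12 dB; output overshoot = -12.5 − (-14) = 1.5 dB.
Ratio = 12 / 1.5 = 8.

8:1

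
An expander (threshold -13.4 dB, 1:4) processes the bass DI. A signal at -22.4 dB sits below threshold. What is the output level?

-49.4 dB

Undershoot = (-13.4) − (-22.4) = 9 dB.
At 1:4, that expands to 36 dB under threshold.
Output = -13.4 − 36 = -49.4 dB.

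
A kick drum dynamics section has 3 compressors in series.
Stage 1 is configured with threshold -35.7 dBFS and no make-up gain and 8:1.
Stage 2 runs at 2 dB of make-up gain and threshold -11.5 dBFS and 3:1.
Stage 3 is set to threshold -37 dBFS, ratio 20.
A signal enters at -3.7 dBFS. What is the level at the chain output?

Stage 1: 32 dB above -35.7 dBFS, reduced 8:1 to 4 dB above → -31.7 dBFS.
Stage 2: -31.7 dBFS ≤ -11.5 dBFS, so stage 2 doesn't engage; make-up brings it to -29.7 dBFS.
Stage 3: -29.7 dBFS is 7.3 dB over -37 dBFS; at 20:1 that becomes 0.365 dB over, giving -36.635 dBFS.

-36.635 dBFS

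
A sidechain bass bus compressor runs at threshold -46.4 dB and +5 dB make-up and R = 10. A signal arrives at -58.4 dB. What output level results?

-53.4 dB

-58.4 dB is 12 dB below the -46.4 dB threshold, so no gain reduction is applied.
Make-up gain adds 5 dB: -58.4 + 5 = -53.4 dB.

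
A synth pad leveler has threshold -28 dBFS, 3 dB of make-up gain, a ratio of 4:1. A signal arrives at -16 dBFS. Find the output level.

Overshoot: -16 − (-28) = 12 dB.
At 4:1 the overshoot is divided by 4, leaving 3 dB above threshold.
Output = -28 + 3 = -25 dBFS; make-up adds 3 dB, giving -22 dBFS.

-22 dBFS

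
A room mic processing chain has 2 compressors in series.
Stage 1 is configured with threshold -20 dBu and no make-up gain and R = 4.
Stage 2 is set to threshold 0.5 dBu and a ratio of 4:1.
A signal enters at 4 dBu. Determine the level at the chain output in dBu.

-14 dBu

Stage 1: 4 dBu is 24 dB over -20 dBu; at 4:1 that becomes 6 dB over, giving -14 dBu.
Stage 2: -14 dBu is at or below the 0.5 dBu threshold — no compression; output -14 dBu.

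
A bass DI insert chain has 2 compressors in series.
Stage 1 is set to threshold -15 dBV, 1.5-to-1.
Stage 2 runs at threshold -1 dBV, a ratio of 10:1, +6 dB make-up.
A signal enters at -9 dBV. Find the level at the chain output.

Stage 1: 6 dB above -15 dBV, reduced 1.5:1 to 4 dB above → -11 dBV.
Stage 2: -11 dBV is at or below the -1 dBV threshold — no compression; make-up brings it to -5 dBV.

-5 dBV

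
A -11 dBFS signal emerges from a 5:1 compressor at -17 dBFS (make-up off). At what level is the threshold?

Input is 7.5 dB above T (since output overshoot × R = input overshoot: (-17 − T)·5 = -11 − T gives T = -18.5 dBFS).
Check: -18.5 + (-11 − (-18.5))/5 = -18.5 + 1.5 = -17 dBFS. ✓

-18.5 dBFS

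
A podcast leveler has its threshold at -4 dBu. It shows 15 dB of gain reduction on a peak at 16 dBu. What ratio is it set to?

Input overshoot = 16 − (-4) = 20 dB.
Output overshoot = 20 − 15 = 5 dB.
Ratio = input overshoot / output overshoot = 20 / 5 = 4.

4:1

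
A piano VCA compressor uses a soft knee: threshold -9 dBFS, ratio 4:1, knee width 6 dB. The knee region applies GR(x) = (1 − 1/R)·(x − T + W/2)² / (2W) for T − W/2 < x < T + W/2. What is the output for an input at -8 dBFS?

-9 dBFS

x − T + W/2 = -8 − (-9) + 3 = 4.
GR = (1 − 1/4) × 4² / 12 = 0.75 × 16 / 12 = 1 dB.
Output = -8 − 1 = -9 dBFS.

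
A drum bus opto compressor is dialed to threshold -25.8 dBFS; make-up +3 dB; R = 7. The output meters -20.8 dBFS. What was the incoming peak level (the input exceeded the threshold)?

Remove make-up: -20.8 − 3 = -23.8 dBFS.
The compressed level sits -23.8 − (-25.8) = 2 dB over threshold.
Input overshoot = R × output overshoot = 14 dB → input = -25.8 + 14 = -11.8 dBFS.

-11.8 dBFS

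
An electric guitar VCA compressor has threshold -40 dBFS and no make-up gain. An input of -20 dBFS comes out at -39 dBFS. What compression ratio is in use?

20:1

Input overshoot = -20 − (-40) = 20 dB; output overshoot = -39 − (-40) = 1 dB.
Ratio = 20 / 1 = 20.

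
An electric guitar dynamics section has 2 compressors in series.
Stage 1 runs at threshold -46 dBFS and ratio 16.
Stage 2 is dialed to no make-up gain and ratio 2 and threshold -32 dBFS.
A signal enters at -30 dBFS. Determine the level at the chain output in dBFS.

Stage 1: 16 dB above -46 dBFS, reduced 16:1 to 1 dB above → -45 dBFS.
Stage 2: below threshold (-45 ≤ -32); passes unchanged; output -45 dBFS.

-45 dBFS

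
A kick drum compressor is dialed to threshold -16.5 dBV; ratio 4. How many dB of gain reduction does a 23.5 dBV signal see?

Overshoot = 23.5 − (-16.5) = 40 dB.
A 4:1 ratio leaves 10 dB of that excess.
So the signal is attenuated by 40 − 10 = 30 dB.

30 dB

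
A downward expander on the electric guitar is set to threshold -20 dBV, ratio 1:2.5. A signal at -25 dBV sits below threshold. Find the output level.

-32.5 dBV

Undershoot = (-20) − (-25) = 5 dB.
At 1:2.5, that expands to 12.5 dB under threshold.
Output = -20 − 12.5 = -32.5 dBV.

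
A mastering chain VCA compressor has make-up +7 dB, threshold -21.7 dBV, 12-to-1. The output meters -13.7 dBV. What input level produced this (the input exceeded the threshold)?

Stripping the +7 dB make-up gives -20.7 dBV at the gain stage.
That's 1 dB above the -21.7 dBV threshold.
Undo the ratio: input overshoot = 1 × 12 = 12 dB, giving input = -9.7 dBV.

-9.7 dBV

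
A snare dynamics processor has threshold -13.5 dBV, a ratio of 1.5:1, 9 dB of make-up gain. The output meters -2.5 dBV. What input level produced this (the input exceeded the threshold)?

-10.5 dBV

Before make-up, the level was -2.5 − 9 = -11.5 dBV.
That's 2 dB above the -13.5 dBV threshold.
Undo the ratio: input overshoot = 2 × 1.5 = 3 dB, giving input = -10.5 dBV.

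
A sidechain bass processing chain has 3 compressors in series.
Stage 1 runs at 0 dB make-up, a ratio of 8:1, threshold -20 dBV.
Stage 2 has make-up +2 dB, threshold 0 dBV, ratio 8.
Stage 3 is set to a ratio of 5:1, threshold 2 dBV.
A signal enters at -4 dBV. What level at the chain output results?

Stage 1: 16 dB above -20 dBV, reduced 8:1 to 2 dB above → -18 dBV.
Stage 2: -18 dBV is at or below the 0 dBV threshold — no compression; make-up brings it to -16 dBV.
Stage 3: below threshold (-16 ≤ 2); passes unchanged; output -16 dBV.

-16 dBV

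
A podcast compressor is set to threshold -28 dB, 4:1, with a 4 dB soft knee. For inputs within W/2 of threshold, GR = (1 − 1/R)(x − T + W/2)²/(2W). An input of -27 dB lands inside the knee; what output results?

-27.84375 dB

x − T + W/2 = -27 − (-28) + 2 = 3.
GR = (1 − 1/4) × 3² / 8 = 0.75 × 9 / 8 = 0.84375 dB.
Output = -27 − 0.84375 = -27.84375 dB.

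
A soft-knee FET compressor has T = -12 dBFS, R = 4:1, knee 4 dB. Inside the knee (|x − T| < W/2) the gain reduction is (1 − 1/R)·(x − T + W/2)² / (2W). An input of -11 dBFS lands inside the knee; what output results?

-11.84375 dBFS

x − T + W/2 = -11 − (-12) + 2 = 3.
GR = (1 − 1/4) × 3² / 8 = 0.75 × 9 / 8 = 0.84375 dB.
Output = -11 − 0.84375 = -11.84375 dBFS.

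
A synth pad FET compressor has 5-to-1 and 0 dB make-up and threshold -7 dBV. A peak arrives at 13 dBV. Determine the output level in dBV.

-3 dBV

13 dBV sits 20 dB over threshold.
The 20 dB excess becomes 4 dB after 5:1 reduction.
So the level is -7 + 4 = -3 dBV.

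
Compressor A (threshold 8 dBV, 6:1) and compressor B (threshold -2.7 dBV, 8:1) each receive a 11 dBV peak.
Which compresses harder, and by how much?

B, by 9.4875 dB

A: overshoot 3 dB → output overshoot 0.5 dB → GR 2.5 dB.
B: overshoot 13.7 dB → output overshoot 1.7125 dB → GR 11.9875 dB.
B applies 9.4875 dB more gain reduction.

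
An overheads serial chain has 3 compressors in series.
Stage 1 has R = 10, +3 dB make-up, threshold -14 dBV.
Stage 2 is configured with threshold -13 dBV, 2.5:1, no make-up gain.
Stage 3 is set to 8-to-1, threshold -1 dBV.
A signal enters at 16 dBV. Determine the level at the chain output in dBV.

-11 dBV

Stage 1: 16 dBV is 30 dB over -14 dBV; at 10:1 that becomes 3 dB over, giving -11 dBV; +3 dB make-up → -8 dBV.
Stage 2: -8 dBV is 5 dB over -13 dBV; at 2.5:1 that becomes 2 dB over, giving -11 dBV.
Stage 3: -11 dBV ≤ -1 dBV, so stage 3 doesn't engage; output -11 dBV.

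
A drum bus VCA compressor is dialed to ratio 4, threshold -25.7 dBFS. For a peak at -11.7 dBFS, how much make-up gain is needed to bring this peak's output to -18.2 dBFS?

4 dB

Overshoot 14 dB → 14/4 = 3.5 dB after compression, so the compressed level is -25.7 + 3.5 = -22.2 dBFS.
Make-up = target − compressed = -18.2 − (-22.2) = 4 dB.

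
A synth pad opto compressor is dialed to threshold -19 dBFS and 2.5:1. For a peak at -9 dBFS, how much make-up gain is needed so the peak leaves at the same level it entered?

Overshoot 10 dB → 10/2.5 = 4 dB after compression, so the compressed level is -19 + 4 = -15 dBFS.
Make-up = target − compressed = -9 − (-15) = 6 dB.

6 dB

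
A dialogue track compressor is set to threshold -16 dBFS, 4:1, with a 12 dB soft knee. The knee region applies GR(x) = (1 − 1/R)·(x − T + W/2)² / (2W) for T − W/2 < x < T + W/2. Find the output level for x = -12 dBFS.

-15.125 dBFS

x − T + W/2 = -12 − (-16) + 6 = 10.
GR = (1 − 1/4) × 10² / 24 = 0.75 × 100 / 24 = 3.125 dB.
Output = -12 − 3.125 = -15.125 dBFS.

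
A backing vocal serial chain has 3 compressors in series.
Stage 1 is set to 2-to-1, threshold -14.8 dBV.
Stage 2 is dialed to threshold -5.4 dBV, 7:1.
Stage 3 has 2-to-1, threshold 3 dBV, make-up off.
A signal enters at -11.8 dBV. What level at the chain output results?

Stage 1: overshoot 3 dB → 3/2 = 1.5 dB → -13.3 dBV.
Stage 2: -13.3 dBV ≤ -5.4 dBV, so stage 2 doesn't engage; output -13.3 dBV.
Stage 3: -13.3 dBV is at or below the 3 dBV threshold — no compression; output -13.3 dBV.

-13.3 dBV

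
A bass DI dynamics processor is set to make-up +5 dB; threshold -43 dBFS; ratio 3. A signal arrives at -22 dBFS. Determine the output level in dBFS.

-22 dBFS sits 21 dB over threshold.
At 3:1 the overshoot is divided by 3, leaving 7 dB above threshold.
That puts the output at -36 dBFS; make-up adds 5 dB, giving -31 dBFS.

-31 dBFS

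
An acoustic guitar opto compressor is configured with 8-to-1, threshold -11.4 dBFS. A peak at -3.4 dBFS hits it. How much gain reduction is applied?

-3.4 dBFS exceeds the threshold by 8 dB.
After 8:1 compression the overshoot becomes 8/8 = 1 dB.
Gain reduction = 8 − 1 = 7 dB.

7 dB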